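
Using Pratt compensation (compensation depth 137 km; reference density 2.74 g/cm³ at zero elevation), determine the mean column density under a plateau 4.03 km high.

Pratt balance: ρ_ref D = ρ (D + h).
ρ = ρ_ref D/(D + h) = 2.74 × 137 km/(137 km + 4.03 km) = 2.66 g/cm³.

2.66 g/cm³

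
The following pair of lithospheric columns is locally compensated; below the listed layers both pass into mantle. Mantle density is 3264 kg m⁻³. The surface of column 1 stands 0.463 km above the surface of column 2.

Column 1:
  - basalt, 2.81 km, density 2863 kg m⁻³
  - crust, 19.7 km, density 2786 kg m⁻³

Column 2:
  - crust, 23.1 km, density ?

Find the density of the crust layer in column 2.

2870 kg m⁻³

Take the compensation level at the base of the deeper column (depth z_c below the surface of column 1) and equate Σ ρ_i t_i down to z_c; mantle fills any gap and the z_c terms cancel.
Column 1: 2.81×2863 + 19.7×2786 + (z_c − 22.51)×3264
Column 2: 0.463×0 + 23.1×ρ + (z_c − 0.463 − 23.1)×3264
The z_c×3264 term appears on both sides and cancels. Collect the known terms of each column as K = Σ(ρt)_known − 3264 × (depth of known layers): K_1 = 62929.23 − 3264×22.51 = −10543.41; K_2 = 0 − 3264×(0.463 + 23.1) = −76909.632.
Balance: K_1 = K_2 + 23.1×ρ, so ρ = (K_1 − K_2)/23.1 = 66366.2/23.1 = 2870 kg m⁻³.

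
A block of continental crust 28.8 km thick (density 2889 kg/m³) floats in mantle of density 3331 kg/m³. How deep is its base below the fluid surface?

Draft d = t ρ_obj/ρ_fluid = 28.8 km × 2889/3331 = 25 km.

25 km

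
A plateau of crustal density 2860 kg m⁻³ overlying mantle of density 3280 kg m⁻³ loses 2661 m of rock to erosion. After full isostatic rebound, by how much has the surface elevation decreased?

Rebound u = e ρ_c/ρ_m = 2661 m × 2860/3280 = 2320 m.
Net surface drop = e − u = 2661 m − 2320 m = e (ρ_m − ρ_c)/ρ_m = 341 m.

341 m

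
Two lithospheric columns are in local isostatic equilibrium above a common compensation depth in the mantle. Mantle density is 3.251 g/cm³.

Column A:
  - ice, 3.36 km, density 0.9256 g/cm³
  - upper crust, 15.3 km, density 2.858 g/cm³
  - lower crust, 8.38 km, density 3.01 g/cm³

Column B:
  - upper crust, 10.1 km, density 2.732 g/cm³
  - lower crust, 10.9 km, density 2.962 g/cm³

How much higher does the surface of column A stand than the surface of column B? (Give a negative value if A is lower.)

For any compensation level in the mantle, the mantle terms cancel and isostasy reduces to e = (Σt_A − Σt_B) − (Σ(ρt)_A − Σ(ρt)_B) / ρ_m.
Σt_A = 27.04 km; Σt_B = 21 km; Σ(ρt)_A = 72.061216; Σ(ρt)_B = 59.879 (in km·g/cm³).
e = (27.04 − 21) − (72.061216 − 59.879) / 3.251 = 2.29 km.

2.29 km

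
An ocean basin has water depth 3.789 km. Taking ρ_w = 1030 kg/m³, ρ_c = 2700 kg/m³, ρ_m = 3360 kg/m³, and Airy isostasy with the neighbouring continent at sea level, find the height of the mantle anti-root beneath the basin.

9.59 km

In Airy isostatic equilibrium: replacing crust with seawater at the top is compensated by replacing crust with mantle at the base: d (ρ_c − ρ_w) = a (ρ_m − ρ_c).
a = d (ρ_c − ρ_w)/(ρ_m − ρ_c) = 3.789 km × 1670/660 = 9.59 km.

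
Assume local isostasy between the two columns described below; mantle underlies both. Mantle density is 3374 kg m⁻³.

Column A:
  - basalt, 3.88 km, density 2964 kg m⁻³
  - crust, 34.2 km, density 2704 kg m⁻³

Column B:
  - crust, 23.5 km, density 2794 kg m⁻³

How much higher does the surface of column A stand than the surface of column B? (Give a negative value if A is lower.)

For any compensation level in the mantle, the mantle terms cancel and isostasy reduces to e = (Σt_A − Σt_B) − (Σ(ρt)_A − Σ(ρt)_B) / ρ_m.
Σt_A = 38.08 km; Σt_B = 23.5 km; Σ(ρt)_A = 103977.12; Σ(ρt)_B = 65659 (in km·kg m⁻³).
e = (38.08 − 23.5) − (103977.12 − 65659) / 3374 = 3.22 km.

3.22 km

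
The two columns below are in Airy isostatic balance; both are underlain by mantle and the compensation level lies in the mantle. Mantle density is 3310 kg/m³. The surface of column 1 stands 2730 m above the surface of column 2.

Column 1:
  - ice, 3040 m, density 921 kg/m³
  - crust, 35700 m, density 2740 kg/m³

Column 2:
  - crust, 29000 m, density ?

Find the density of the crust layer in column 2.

Take the compensation level at the base of the deeper column (depth z_c below the surface of column 1) and equate Σ ρ_i t_i down to z_c; mantle fills any gap and the z_c terms cancel.
Column 1: 3040×921 + 35700×2740 + (z_c − 38740)×3310
Column 2: 2730×0 + 29000×ρ + (z_c − 2730 − 29000)×3310
The z_c×3310 term appears on both sides and cancels. Collect the known terms of each column as K = Σ(ρt)_known − 3310 × (depth of known layers): K_1 = 100617840 − 3310×38740 = −27611560; K_2 = 0 − 3310×(2730 + 29000) = −105026300.
Balance: K_1 = K_2 + 29000×ρ, so ρ = (K_1 − K_2)/29000 = 77414700/29000 = 2670 kg/m³.

2670 kg/m³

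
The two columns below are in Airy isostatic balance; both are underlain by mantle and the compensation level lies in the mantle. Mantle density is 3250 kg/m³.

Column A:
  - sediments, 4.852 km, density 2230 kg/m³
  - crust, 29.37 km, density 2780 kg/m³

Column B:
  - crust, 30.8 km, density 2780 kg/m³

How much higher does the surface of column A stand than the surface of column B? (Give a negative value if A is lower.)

For any compensation level in the mantle, the mantle terms cancel and isostasy reduces to e = (Σt_A − Σt_B) − (Σ(ρt)_A − Σ(ρt)_B) / ρ_m.
Σt_A = 34.222 km; Σt_B = 30.8 km; Σ(ρt)_A = 92468.56; Σ(ρt)_B = 85624 (in km·kg/m³).
e = (34.222 − 30.8) − (92468.56 − 85624) / 3250 = 1.32 km.

1.32 km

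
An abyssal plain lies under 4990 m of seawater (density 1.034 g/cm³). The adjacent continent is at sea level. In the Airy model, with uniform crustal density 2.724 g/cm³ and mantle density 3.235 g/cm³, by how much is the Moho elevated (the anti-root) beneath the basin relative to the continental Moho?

16500 m

By Archimedes' principle applied to the lithosphere: replacing crust with seawater at the top is compensated by replacing crust with mantle at the base: d (ρ_c − ρ_w) = a (ρ_m − ρ_c).
a = d (ρ_c − ρ_w)/(ρ_m − ρ_c) = 4990 m × 1.69/0.511 = 16500 m.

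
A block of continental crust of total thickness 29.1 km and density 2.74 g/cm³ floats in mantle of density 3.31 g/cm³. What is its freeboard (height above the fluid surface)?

Floating equilibrium: submerged depth d = t ρ_obj/ρ_fluid = 29.1 km × 2.74/3.31 = 24.09 km.
Freeboard = t − d = 29.1 km − 24.09 km = 5.01 km.

5.01 km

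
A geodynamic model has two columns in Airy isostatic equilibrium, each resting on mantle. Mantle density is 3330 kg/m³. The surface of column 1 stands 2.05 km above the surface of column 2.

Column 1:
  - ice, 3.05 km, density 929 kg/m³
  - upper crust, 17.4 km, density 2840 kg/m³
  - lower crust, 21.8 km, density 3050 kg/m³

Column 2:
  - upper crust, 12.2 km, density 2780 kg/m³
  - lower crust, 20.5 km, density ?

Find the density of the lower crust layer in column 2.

2920 kg/m³

Take the compensation level at the base of the deeper column (depth z_c below the surface of column 1) and equate Σ ρ_i t_i down to z_c; mantle fills any gap and the z_c terms cancel.
Column 1: 3.05×929 + 17.4×2840 + 21.8×3050 + (z_c − 42.25)×3330
Column 2: 2.05×0 + 12.2×2780 + 20.5×ρ + (z_c − 2.05 − 32.7)×3330
The z_c×3330 term appears on both sides and cancels. Collect the known terms of each column as K = Σ(ρt)_known − 3330 × (depth of known layers): K_1 = 118739.45 − 3330×42.25 = −21953.05; K_2 = 33916 − 3330×(2.05 + 32.7) = −81801.5.
Balance: K_1 = K_2 + 20.5×ρ, so ρ = (K_1 − K_2)/20.5 = 59848.5/20.5 = 2920 kg/m³.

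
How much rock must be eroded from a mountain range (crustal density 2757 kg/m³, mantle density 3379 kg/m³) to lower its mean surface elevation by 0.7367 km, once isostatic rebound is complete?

Net drop Δ = e − u = e − e ρ_c/ρ_m = e (ρ_m − ρ_c)/ρ_m.
e = Δ ρ_m/(ρ_m − ρ_c) = 0.7367 km × 3379/622 = 4 km.

4 km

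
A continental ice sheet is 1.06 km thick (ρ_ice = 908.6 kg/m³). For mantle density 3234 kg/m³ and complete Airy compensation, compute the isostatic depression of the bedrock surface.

0.298 km

For local isostatic compensation: the ice load ρ_ice t is balanced by mantle displaced below, ρ_m s.
s = t ρ_ice / ρ_m = 1.06 km × 908.6/3234 = 0.298 km.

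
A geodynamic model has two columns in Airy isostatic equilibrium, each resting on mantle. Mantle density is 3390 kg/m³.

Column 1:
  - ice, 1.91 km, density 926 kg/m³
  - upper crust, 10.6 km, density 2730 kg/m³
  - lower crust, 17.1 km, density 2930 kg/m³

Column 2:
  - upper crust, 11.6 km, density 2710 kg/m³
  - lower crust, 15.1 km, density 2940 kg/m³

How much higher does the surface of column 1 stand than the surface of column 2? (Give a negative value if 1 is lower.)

For any compensation level in the mantle, the mantle terms cancel and isostasy reduces to e = (Σt_1 − Σt_2) − (Σ(ρt)_1 − Σ(ρt)_2) / ρ_m.
Σt_1 = 29.61 km; Σt_2 = 26.7 km; Σ(ρt)_1 = 80809.66; Σ(ρt)_2 = 75830 (in km·kg/m³).
e = (29.61 − 26.7) − (80809.66 − 75830) / 3390 = 1.44 km.

1.44 km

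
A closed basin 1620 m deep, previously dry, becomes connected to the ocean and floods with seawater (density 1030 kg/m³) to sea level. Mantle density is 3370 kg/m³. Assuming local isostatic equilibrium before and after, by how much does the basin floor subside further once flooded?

After flooding the water column is d + s deep. Its weight must equal the weight of mantle displaced by the extra subsidence s: (d + s) ρ_w = s ρ_m.
s = d ρ_w / (ρ_m − ρ_w) = 1620 m × 1030/(3370 − 1030) = 713 m.

713 m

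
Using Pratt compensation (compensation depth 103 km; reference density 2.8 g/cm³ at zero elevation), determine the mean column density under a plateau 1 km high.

Pratt balance: ρ_ref D = ρ (D + h).
ρ = ρ_ref D/(D + h) = 2.8 × 103 km/(103 km + 1 km) = 2.77 g/cm³.

2.77 g/cm³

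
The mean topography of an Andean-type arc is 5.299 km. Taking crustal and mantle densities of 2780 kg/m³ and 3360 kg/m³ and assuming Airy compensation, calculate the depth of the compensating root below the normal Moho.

In Airy isostatic equilibrium: the weight of the topography is balanced by the buoyancy of the root, ρ_c h = (ρ_m − ρ_c) r.
r = h · ρ_c / (ρ_m − ρ_c) = 5.299 km × 2780 / (3360 − 2780) = 25.4 km.

25.4 km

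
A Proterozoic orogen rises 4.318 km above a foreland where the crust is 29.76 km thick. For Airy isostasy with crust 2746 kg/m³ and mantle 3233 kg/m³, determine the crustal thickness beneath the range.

58.4 km

Root depth r = h ρ_c / (ρ_m − ρ_c) = 4.318 km × 2746 / 487 = 24.35 km.
Total thickness = T + h + r = 29.76 km + 4.318 km + 24.35 km = 58.4 km.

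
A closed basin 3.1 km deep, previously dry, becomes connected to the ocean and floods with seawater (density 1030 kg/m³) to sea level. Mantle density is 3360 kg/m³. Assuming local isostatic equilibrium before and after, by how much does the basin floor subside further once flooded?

1.37 km

After flooding the water column is d + s deep. Its weight must equal the weight of mantle displaced by the extra subsidence s: (d + s) ρ_w = s ρ_m.
s = d ρ_w / (ρ_m − ρ_w) = 3.1 km × 1030/(3360 − 1030) = 1.37 km.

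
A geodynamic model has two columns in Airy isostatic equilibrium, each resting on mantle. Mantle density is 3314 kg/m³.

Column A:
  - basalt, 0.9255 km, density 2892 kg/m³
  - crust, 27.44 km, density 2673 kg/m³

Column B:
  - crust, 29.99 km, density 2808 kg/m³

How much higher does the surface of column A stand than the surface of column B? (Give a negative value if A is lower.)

For any compensation level in the mantle, the mantle terms cancel and isostasy reduces to e = (Σt_A − Σt_B) − (Σ(ρt)_A − Σ(ρt)_B) / ρ_m.
Σt_A = 28.3655 km; Σt_B = 29.99 km; Σ(ρt)_A = 76023.666; Σ(ρt)_B = 84211.92 (in km·kg/m³).
e = (28.3655 − 29.99) − (76023.666 − 84211.92) / 3314 = 0.846 km.

0.846 km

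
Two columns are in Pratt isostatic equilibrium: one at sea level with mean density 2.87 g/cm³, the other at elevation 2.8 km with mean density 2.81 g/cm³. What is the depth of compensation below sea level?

ρ_ref D = ρ (D + h) → D (ρ_ref − ρ) = ρ h.
D = ρ h/(ρ_ref − ρ) = 2.81 × 2.8 km/(2.87 − 2.81) = 131 km.

131 km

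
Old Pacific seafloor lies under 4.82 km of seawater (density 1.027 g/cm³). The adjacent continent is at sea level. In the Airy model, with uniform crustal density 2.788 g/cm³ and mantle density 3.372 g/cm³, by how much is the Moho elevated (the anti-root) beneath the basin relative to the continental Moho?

14.5 km

By Archimedes' principle applied to the lithosphere: replacing crust with seawater at the top is compensated by replacing crust with mantle at the base: d (ρ_c − ρ_w) = a (ρ_m − ρ_c).
a = d (ρ_c − ρ_w)/(ρ_m − ρ_c) = 4.82 km × 1.761/0.584 = 14.5 km.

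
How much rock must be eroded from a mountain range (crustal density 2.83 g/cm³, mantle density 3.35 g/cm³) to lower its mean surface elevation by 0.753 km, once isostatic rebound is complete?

4.85 km

Net drop Δ = e − u = e − e ρ_c/ρ_m = e (ρ_m − ρ_c)/ρ_m.
e = Δ ρ_m/(ρ_m − ρ_c) = 0.753 km × 3.35/0.52 = 4.85 km.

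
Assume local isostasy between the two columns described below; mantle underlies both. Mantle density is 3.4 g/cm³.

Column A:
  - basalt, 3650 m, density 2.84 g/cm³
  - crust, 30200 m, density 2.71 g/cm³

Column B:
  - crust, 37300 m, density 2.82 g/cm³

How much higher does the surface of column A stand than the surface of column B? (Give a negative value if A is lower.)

For any compensation level in the mantle, the mantle terms cancel and isostasy reduces to e = (Σt_A − Σt_B) − (Σ(ρt)_A − Σ(ρt)_B) / ρ_m.
Σt_A = 33850 m; Σt_B = 37300 m; Σ(ρt)_A = 92208; Σ(ρt)_B = 105186 (in m·g/cm³).
e = (33850 − 37300) − (92208 − 105186) / 3.4 = 367 m.

367 m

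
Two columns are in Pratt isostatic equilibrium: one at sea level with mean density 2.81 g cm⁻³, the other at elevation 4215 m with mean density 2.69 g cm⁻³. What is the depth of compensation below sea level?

94500 m

ρ_ref D = ρ (D + h) → D (ρ_ref − ρ) = ρ h.
D = ρ h/(ρ_ref − ρ) = 2.69 × 4215 m/(2.81 − 2.69) = 94500 m.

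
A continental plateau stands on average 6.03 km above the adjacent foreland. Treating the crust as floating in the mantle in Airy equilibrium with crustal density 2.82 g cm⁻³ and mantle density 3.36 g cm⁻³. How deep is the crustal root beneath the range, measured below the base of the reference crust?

31.5 km

In Airy isostatic equilibrium: the weight of the topography is balanced by the buoyancy of the root, ρ_c h = (ρ_m − ρ_c) r.
r = h · ρ_c / (ρ_m − ρ_c) = 6.03 km × 2.82 / (3.36 − 2.82) = 31.5 km.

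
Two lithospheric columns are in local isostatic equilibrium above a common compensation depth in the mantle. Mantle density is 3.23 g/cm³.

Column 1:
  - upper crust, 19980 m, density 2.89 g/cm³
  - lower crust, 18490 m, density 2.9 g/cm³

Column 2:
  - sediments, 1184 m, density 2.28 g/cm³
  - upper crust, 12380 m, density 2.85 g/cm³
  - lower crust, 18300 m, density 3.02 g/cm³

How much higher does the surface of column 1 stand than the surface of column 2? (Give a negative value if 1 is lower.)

998 m

For any compensation level in the mantle, the mantle terms cancel and isostasy reduces to e = (Σt_1 − Σt_2) − (Σ(ρt)_1 − Σ(ρt)_2) / ρ_m.
Σt_1 = 38470 m; Σt_2 = 31864 m; Σ(ρt)_1 = 111363.2; Σ(ρt)_2 = 93248.52 (in m·g/cm³).
e = (38470 − 31864) − (111363.2 − 93248.52) / 3.23 = 998 m.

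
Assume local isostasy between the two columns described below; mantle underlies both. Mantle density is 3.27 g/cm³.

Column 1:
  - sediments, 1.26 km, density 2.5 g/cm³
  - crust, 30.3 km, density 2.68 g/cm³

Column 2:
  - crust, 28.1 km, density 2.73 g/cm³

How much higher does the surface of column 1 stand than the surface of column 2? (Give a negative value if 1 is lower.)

1.12 km

For any compensation level in the mantle, the mantle terms cancel and isostasy reduces to e = (Σt_1 − Σt_2) − (Σ(ρt)_1 − Σ(ρt)_2) / ρ_m.
Σt_1 = 31.56 km; Σt_2 = 28.1 km; Σ(ρt)_1 = 84.354; Σ(ρt)_2 = 76.713 (in km·g/cm³).
e = (31.56 − 28.1) − (84.354 − 76.713) / 3.27 = 1.12 km.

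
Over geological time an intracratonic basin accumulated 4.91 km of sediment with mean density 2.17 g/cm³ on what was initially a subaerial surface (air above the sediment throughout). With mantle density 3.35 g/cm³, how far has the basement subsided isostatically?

3.18 km

Subaerial load: s = t ρ_sed / ρ_m = 4.91 km × 2.17/3.35 = 3.18 km.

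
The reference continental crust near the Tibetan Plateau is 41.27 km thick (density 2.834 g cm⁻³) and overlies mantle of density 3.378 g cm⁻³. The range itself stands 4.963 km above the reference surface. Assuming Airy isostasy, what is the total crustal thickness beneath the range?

72.1 km

Root depth r = h ρ_c / (ρ_m − ρ_c) = 4.963 km × 2.834 / 0.544 = 25.86 km.
Total thickness = T + h + r = 41.27 km + 4.963 km + 25.86 km = 72.1 km.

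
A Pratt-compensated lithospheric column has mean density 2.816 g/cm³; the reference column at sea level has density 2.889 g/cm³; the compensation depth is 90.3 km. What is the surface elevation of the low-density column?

ρ_ref D = ρ (D + h) → h = D (ρ_ref − ρ)/ρ.
h = 90.3 km × (2.889 − 2.816)/2.816 = 2.34 km.

2.34 km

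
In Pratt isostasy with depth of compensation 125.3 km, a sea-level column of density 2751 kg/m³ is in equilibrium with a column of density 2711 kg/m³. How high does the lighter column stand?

ρ_ref D = ρ (D + h) → h = D (ρ_ref − ρ)/ρ.
h = 125.3 km × (2751 − 2711)/2711 = 1.85 km.

1.85 km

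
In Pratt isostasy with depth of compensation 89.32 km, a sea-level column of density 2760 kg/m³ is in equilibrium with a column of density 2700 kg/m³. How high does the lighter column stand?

1.98 km

ρ_ref D = ρ (D + h) → h = D (ρ_ref − ρ)/ρ.
h = 89.32 km × (2760 − 2700)/2700 = 1.98 km.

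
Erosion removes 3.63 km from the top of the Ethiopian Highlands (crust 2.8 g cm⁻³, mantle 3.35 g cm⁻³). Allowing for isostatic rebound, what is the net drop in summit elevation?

0.596 km

Rebound u = e ρ_c/ρ_m = 3.63 km × 2.8/3.35 = 3.034 km.
Net surface drop = e − u = 3.63 km − 3.034 km = e (ρ_m − ρ_c)/ρ_m = 0.596 km.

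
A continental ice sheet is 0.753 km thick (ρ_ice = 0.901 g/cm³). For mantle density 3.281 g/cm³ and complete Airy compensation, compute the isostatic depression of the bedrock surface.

In Airy isostatic equilibrium: the ice load ρ_ice t is balanced by mantle displaced below, ρ_m s.
s = t ρ_ice / ρ_m = 0.753 km × 0.901/3.281 = 0.207 km.

0.207 km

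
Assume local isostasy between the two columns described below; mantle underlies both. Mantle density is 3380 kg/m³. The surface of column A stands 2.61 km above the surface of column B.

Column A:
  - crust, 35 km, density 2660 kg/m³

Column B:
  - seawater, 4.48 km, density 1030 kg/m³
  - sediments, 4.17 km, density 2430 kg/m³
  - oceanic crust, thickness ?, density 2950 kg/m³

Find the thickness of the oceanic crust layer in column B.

4.39 km

Take the compensation level at the base of the deeper column (depth z_c below the surface of column A) and equate Σ ρ_i t_i down to z_c; mantle fills any gap and the z_c terms cancel.
Column A: 35×2660 + (z_c − 35)×3380
Column B: 2.61×0 + 4.48×1030 + 4.17×2430 + x×2950 + (z_c − 2.61 − 8.65 − x)×3380
The z_c×3380 term appears on both sides and cancels. Collect the known terms of each column as K = Σ(ρt)_known − 3380 × (depth of known layers): K_A = 93100 − 3380×35 = −25200; K_B = 14747.5 − 3380×(2.61 + 8.65) = −23311.3.
Balance: K_A = K_B − x×(3380 − 2950), so x = (K_B − K_A)/(3380 − 2950) = 1888.7/430 = 4.39 km.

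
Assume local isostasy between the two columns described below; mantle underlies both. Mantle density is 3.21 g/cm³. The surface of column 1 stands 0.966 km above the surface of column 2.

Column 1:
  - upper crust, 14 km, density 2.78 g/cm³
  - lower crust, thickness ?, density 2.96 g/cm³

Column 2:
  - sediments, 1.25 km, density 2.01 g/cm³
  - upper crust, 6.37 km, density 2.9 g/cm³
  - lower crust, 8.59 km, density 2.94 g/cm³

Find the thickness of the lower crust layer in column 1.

11.5 km

Take the compensation level at the base of the deeper column (depth z_c below the surface of column 1) and equate Σ ρ_i t_i down to z_c; mantle fills any gap and the z_c terms cancel.
Column 1: 14×2.78 + x×2.96 + (z_c − 14 − x)×3.21
Column 2: 0.966×0 + 1.25×2.01 + 6.37×2.9 + 8.59×2.94 + (z_c − 0.966 − 16.21)×3.21
The z_c×3.21 term appears on both sides and cancels. Collect the known terms of each column as K = Σ(ρt)_known − 3.21 × (depth of known layers): K_1 = 38.92 − 3.21×14 = −6.02; K_2 = 46.2401 − 3.21×(0.966 + 16.21) = −8.89486.
Balance: K_1 − x×(3.21 − 2.96) = K_2, so x = (K_1 − K_2)/(3.21 − 2.96) = 2.87486/0.25 = 11.5 km.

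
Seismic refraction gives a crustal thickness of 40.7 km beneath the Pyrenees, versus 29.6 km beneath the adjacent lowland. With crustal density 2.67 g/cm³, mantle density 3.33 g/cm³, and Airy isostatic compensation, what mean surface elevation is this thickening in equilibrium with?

2.2 km

Excess crust Δ = 40.7 km − 29.6 km = 11.1 km, split between elevation h and root r with h + r = Δ.
Airy balance ρ_c h = (ρ_m − ρ_c) r gives r = h ρ_c/(ρ_m − ρ_c), so h (1 + ρ_c/(ρ_m − ρ_c)) = Δ, i.e. h = Δ (ρ_m − ρ_c)/ρ_m.
h = 11.1 km × 0.66/3.33 = 2.2 km.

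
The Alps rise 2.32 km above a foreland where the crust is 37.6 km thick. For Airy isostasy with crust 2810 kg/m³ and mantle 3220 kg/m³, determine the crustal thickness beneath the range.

55.8 km

Root depth r = h ρ_c / (ρ_m − ρ_c) = 2.32 km × 2810 / 410 = 15.9 km.
Total thickness = T + h + r = 37.6 km + 2.32 km + 15.9 km = 55.8 km.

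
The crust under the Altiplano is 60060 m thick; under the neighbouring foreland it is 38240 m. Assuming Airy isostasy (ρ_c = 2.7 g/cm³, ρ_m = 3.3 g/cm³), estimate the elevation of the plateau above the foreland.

Excess crust Δ = 60060 m − 38240 m = 21820 m, split between elevation h and root r with h + r = Δ.
Airy balance ρ_c h = (ρ_m − ρ_c) r gives r = h ρ_c/(ρ_m − ρ_c), so h (1 + ρ_c/(ρ_m − ρ_c)) = Δ, i.e. h = Δ (ρ_m − ρ_c)/ρ_m.
h = 21820 m × 0.6/3.3 = 3970 m.

3970 m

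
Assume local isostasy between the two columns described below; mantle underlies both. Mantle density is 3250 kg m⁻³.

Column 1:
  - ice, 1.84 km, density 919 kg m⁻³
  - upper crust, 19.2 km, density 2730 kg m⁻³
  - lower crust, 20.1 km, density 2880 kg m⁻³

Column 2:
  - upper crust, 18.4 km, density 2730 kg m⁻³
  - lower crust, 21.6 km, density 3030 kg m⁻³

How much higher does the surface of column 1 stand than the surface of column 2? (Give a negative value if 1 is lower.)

2.27 km

For any compensation level in the mantle, the mantle terms cancel and isostasy reduces to e = (Σt_1 − Σt_2) − (Σ(ρt)_1 − Σ(ρt)_2) / ρ_m.
Σt_1 = 41.14 km; Σt_2 = 40 km; Σ(ρt)_1 = 111994.96; Σ(ρt)_2 = 115680 (in km·kg m⁻³).
e = (41.14 − 40) − (111994.96 − 115680) / 3250 = 2.27 km.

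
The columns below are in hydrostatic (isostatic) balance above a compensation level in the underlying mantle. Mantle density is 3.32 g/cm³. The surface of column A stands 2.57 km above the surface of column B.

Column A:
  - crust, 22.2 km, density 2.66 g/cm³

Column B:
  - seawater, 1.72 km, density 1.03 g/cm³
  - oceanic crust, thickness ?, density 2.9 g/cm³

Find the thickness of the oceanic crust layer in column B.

5.19 km

Take the compensation level at the base of the deeper column (depth z_c below the surface of column A) and equate Σ ρ_i t_i down to z_c; mantle fills any gap and the z_c terms cancel.
Column A: 22.2×2.66 + (z_c − 22.2)×3.32
Column B: 2.57×0 + 1.72×1.03 + x×2.9 + (z_c − 2.57 − 1.72 − x)×3.32
The z_c×3.32 term appears on both sides and cancels. Collect the known terms of each column as K = Σ(ρt)_known − 3.32 × (depth of known layers): K_A = 59.052 − 3.32×22.2 = −14.652; K_B = 1.7716 − 3.32×(2.57 + 1.72) = −12.4712.
Balance: K_A = K_B − x×(3.32 − 2.9), so x = (K_B − K_A)/(3.32 − 2.9) = 2.1808/0.42 = 5.19 km.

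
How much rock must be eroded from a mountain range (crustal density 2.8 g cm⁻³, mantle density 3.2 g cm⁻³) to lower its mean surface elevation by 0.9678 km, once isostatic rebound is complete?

7.74 km

Net drop Δ = e − u = e − e ρ_c/ρ_m = e (ρ_m − ρ_c)/ρ_m.
e = Δ ρ_m/(ρ_m − ρ_c) = 0.9678 km × 3.2/0.4 = 7.74 km.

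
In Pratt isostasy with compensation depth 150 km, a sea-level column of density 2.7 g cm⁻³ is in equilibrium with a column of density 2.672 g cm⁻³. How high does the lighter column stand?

ρ_ref D = ρ (D + h) → h = D (ρ_ref − ρ)/ρ.
h = 150 km × (2.7 − 2.672)/2.672 = 1.57 km.

1.57 km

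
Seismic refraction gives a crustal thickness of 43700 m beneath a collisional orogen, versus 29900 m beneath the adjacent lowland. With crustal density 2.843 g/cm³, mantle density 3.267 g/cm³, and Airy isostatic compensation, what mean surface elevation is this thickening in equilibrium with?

Excess crust Δ = 43700 m − 29900 m = 13800 m, split between elevation h and root r with h + r = Δ.
Airy balance ρ_c h = (ρ_m − ρ_c) r gives r = h ρ_c/(ρ_m − ρ_c), so h (1 + ρ_c/(ρ_m − ρ_c)) = Δ, i.e. h = Δ (ρ_m − ρ_c)/ρ_m.
h = 13800 m × 0.424/3.267 = 1790 m.

1790 m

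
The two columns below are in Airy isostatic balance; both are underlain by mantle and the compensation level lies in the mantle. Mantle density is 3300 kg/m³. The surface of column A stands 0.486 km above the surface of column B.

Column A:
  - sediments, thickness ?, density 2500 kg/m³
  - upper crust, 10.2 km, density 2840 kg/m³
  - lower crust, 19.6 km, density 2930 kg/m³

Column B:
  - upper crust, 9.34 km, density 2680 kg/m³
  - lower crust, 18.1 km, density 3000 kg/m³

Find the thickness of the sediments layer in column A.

Take the compensation level at the base of the deeper column (depth z_c below the surface of column A) and equate Σ ρ_i t_i down to z_c; mantle fills any gap and the z_c terms cancel.
Column A: x×2500 + 10.2×2840 + 19.6×2930 + (z_c − 29.8 − x)×3300
Column B: 0.486×0 + 9.34×2680 + 18.1×3000 + (z_c − 0.486 − 27.44)×3300
The z_c×3300 term appears on both sides and cancels. Collect the known terms of each column as K = Σ(ρt)_known − 3300 × (depth of known layers): K_A = 86396 − 3300×29.8 = −11944; K_B = 79331.2 − 3300×(0.486 + 27.44) = −12824.6.
Balance: K_A − x×(3300 − 2500) = K_B, so x = (K_A − K_B)/(3300 − 2500) = 880.6/800 = 1.1 km.

1.1 km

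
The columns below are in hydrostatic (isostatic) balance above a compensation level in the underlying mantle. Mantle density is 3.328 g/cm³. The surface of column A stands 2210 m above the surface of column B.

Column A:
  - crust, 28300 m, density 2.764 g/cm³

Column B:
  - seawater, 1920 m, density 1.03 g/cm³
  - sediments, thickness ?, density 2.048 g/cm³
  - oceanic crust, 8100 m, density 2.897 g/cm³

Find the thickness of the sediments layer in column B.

Take the compensation level at the base of the deeper column (depth z_c below the surface of column A) and equate Σ ρ_i t_i down to z_c; mantle fills any gap and the z_c terms cancel.
Column A: 28300×2.764 + (z_c − 28300)×3.328
Column B: 2210×0 + 1920×1.03 + x×2.048 + 8100×2.897 + (z_c − 2210 − 10020 − x)×3.328
The z_c×3.328 term appears on both sides and cancels. Collect the known terms of each column as K = Σ(ρt)_known − 3.328 × (depth of known layers): K_A = 78221.2 − 3.328×28300 = −15961.2; K_B = 25443.3 − 3.328×(2210 + 10020) = −15258.14.
Balance: K_A = K_B − x×(3.328 − 2.048), so x = (K_B − K_A)/(3.328 − 2.048) = 703.06/1.28 = 549 m.

549 m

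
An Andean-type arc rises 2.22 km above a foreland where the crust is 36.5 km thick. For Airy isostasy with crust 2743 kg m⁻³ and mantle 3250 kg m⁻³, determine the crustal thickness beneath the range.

Root depth r = h ρ_c / (ρ_m − ρ_c) = 2.22 km × 2743 / 507 = 12.01 km.
Total thickness = T + h + r = 36.5 km + 2.22 km + 12.01 km = 50.7 km.

50.7 km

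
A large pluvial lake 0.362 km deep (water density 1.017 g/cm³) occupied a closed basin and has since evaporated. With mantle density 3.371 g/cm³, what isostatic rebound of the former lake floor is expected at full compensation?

u = d ρ_w/ρ_m = 0.362 km × 1.017/3.371 = 0.109 km.

0.109 km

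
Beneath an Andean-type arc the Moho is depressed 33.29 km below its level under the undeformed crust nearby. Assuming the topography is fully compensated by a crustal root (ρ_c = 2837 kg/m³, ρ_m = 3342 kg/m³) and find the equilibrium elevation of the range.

Balancing pressure at the compensation depth: ρ_c h = (ρ_m − ρ_c) r.
h = r (ρ_m − ρ_c) / ρ_c = 33.29 km × (3342 − 2837) / 2837 = 5.93 km.

5.93 km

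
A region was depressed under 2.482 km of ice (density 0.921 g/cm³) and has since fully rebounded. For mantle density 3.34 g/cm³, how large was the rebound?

0.684 km

Removing the load lets mantle flow back in; uplift u satisfies ρ_ice t = ρ_m u.
u = t ρ_ice/ρ_m = 2.482 km × 0.921/3.34 = 0.684 km.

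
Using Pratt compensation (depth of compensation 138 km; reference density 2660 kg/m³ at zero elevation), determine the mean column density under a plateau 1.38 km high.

2630 kg/m³

Pratt balance: ρ_ref D = ρ (D + h).
ρ = ρ_ref D/(D + h) = 2660 × 138 km/(138 km + 1.38 km) = 2630 kg/m³.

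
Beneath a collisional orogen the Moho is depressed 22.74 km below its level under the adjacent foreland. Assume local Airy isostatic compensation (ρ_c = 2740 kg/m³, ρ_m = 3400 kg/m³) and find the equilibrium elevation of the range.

5.48 km

For local isostatic compensation: ρ_c h = (ρ_m − ρ_c) r.
h = r (ρ_m − ρ_c) / ρ_c = 22.74 km × (3400 − 2740) / 2740 = 5.48 km.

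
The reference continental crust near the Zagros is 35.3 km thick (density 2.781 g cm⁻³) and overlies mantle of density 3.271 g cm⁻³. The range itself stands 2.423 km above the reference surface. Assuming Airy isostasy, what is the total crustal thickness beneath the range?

Root depth r = h ρ_c / (ρ_m − ρ_c) = 2.423 km × 2.781 / 0.49 = 13.75 km.
Total thickness = T + h + r = 35.3 km + 2.423 km + 13.75 km = 51.5 km.

51.5 km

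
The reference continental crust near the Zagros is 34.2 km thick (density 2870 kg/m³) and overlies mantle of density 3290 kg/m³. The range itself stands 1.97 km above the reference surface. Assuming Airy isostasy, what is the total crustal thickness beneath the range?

Root depth r = h ρ_c / (ρ_m − ρ_c) = 1.97 km × 2870 / 420 = 13.46 km.
Total thickness = T + h + r = 34.2 km + 1.97 km + 13.46 km = 49.6 km.

49.6 km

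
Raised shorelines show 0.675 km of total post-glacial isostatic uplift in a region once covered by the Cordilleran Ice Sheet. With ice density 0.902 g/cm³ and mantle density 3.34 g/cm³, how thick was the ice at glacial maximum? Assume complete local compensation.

2.5 km

u = t ρ_ice/ρ_m → t = u ρ_m/ρ_ice = 0.675 km × 3.34/0.902 = 2.5 km.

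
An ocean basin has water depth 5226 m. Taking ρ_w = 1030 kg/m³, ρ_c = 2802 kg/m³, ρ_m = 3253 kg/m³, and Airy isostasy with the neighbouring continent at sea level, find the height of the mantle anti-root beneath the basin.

20500 m

Balancing pressure at the compensation depth: replacing crust with seawater at the top is compensated by replacing crust with mantle at the base: d (ρ_c − ρ_w) = a (ρ_m − ρ_c).
a = d (ρ_c − ρ_w)/(ρ_m − ρ_c) = 5226 m × 1772/451 = 20500 m.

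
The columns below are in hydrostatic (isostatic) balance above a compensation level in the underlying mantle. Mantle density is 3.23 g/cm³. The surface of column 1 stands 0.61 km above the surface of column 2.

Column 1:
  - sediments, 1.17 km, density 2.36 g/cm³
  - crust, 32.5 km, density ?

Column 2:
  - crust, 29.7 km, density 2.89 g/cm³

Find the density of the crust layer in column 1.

2.89 g/cm³

Take the compensation level at the base of the deeper column (depth z_c below the surface of column 1) and equate Σ ρ_i t_i down to z_c; mantle fills any gap and the z_c terms cancel.
Column 1: 1.17×2.36 + 32.5×ρ + (z_c − 33.67)×3.23
Column 2: 0.61×0 + 29.7×2.89 + (z_c − 0.61 − 29.7)×3.23
The z_c×3.23 term appears on both sides and cancels. Collect the known terms of each column as K = Σ(ρt)_known − 3.23 × (depth of known layers): K_1 = 2.7612 − 3.23×33.67 = −105.9929; K_2 = 85.833 − 3.23×(0.61 + 29.7) = −12.0683.
Balance: K_1 + 32.5×ρ = K_2, so ρ = (K_2 − K_1)/32.5 = 93.9246/32.5 = 2.89 g/cm³.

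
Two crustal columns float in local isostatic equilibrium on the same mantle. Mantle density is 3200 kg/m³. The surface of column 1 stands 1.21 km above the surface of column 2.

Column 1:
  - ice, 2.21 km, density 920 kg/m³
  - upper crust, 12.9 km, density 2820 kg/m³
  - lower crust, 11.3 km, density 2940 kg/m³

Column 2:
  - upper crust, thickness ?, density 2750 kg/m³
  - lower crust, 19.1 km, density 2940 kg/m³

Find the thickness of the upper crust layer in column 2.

Take the compensation level at the base of the deeper column (depth z_c below the surface of column 1) and equate Σ ρ_i t_i down to z_c; mantle fills any gap and the z_c terms cancel.
Column 1: 2.21×920 + 12.9×2820 + 11.3×2940 + (z_c − 26.41)×3200
Column 2: 1.21×0 + x×2750 + 19.1×2940 + (z_c − 1.21 − 19.1 − x)×3200
The z_c×3200 term appears on both sides and cancels. Collect the known terms of each column as K = Σ(ρt)_known − 3200 × (depth of known layers): K_1 = 71633.2 − 3200×26.41 = −12878.8; K_2 = 56154 − 3200×(1.21 + 19.1) = −8838.
Balance: K_1 = K_2 − x×(3200 − 2750), so x = (K_2 − K_1)/(3200 − 2750) = 4040.8/450 = 8.98 km.

8.98 km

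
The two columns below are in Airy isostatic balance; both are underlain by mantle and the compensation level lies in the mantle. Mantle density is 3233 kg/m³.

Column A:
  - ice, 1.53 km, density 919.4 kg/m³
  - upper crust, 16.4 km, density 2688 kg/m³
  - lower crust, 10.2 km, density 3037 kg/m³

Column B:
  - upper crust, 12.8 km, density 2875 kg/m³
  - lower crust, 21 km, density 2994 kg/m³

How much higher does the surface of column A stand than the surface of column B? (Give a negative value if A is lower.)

For any compensation level in the mantle, the mantle terms cancel and isostasy reduces to e = (Σt_A − Σt_B) − (Σ(ρt)_A − Σ(ρt)_B) / ρ_m.
Σt_A = 28.13 km; Σt_B = 33.8 km; Σ(ρt)_A = 76467.282; Σ(ρt)_B = 99674 (in km·kg/m³).
e = (28.13 − 33.8) − (76467.282 − 99674) / 3233 = 1.51 km.

1.51 km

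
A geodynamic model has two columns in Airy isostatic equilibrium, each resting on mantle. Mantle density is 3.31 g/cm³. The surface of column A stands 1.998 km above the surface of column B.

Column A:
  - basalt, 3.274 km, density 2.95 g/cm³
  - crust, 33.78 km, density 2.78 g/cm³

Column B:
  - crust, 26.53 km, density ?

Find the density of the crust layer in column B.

2.84 g/cm³

Take the compensation level at the base of the deeper column (depth z_c below the surface of column A) and equate Σ ρ_i t_i down to z_c; mantle fills any gap and the z_c terms cancel.
Column A: 3.274×2.95 + 33.78×2.78 + (z_c − 37.054)×3.31
Column B: 1.998×0 + 26.53×ρ + (z_c − 1.998 − 26.53)×3.31
The z_c×3.31 term appears on both sides and cancels. Collect the known terms of each column as K = Σ(ρt)_known − 3.31 × (depth of known layers): K_A = 103.5667 − 3.31×37.054 = −19.08204; K_B = 0 − 3.31×(1.998 + 26.53) = −94.42768.
Balance: K_A = K_B + 26.53×ρ, so ρ = (K_A − K_B)/26.53 = 75.3456/26.53 = 2.84 g/cm³.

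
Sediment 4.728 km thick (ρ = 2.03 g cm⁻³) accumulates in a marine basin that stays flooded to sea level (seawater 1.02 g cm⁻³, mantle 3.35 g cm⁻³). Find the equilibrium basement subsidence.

Submarine loading: the sediment displaces seawater, and the subsidence is in turn flooded, so s (ρ_m − ρ_w) = t (ρ_sed − ρ_w).
s = 4.728 km × (2.03 − 1.02) / (3.35 − 1.02) = 2.05 km.

2.05 km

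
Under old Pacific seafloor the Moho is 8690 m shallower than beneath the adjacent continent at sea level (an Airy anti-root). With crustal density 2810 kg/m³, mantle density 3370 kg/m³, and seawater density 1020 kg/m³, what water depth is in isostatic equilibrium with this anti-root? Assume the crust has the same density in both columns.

2720 m

Replacing a thickness d of crust by seawater at the top must be balanced by replacing crust with mantle at the base: d (ρ_c − ρ_w) = a (ρ_m − ρ_c).
d = a (ρ_m − ρ_c)/(ρ_c − ρ_w) = 8690 m × 560/1790 = 2720 m.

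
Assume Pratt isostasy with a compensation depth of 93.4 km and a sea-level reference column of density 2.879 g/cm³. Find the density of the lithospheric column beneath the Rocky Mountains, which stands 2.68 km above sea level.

Pratt balance: ρ_ref D = ρ (D + h).
ρ = ρ_ref D/(D + h) = 2.879 × 93.4 km/(93.4 km + 2.68 km) = 2.8 g/cm³.

2.8 g/cm³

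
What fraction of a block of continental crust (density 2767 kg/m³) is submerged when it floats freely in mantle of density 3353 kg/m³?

0.825

Submerged fraction = ρ_obj/ρ_fluid = 2767/3353 = 0.825.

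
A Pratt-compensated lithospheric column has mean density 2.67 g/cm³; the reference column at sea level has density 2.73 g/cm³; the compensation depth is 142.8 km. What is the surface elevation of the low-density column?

3.21 km

ρ_ref D = ρ (D + h) → h = D (ρ_ref − ρ)/ρ.
h = 142.8 km × (2.73 − 2.67)/2.67 = 3.21 km.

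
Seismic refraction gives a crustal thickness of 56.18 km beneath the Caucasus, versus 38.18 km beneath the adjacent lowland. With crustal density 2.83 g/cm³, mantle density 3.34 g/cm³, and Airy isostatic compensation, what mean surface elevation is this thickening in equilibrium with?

Excess crust Δ = 56.18 km − 38.18 km = 18 km, split between elevation h and root r with h + r = Δ.
Airy balance ρ_c h = (ρ_m − ρ_c) r gives r = h ρ_c/(ρ_m − ρ_c), so h (1 + ρ_c/(ρ_m − ρ_c)) = Δ, i.e. h = Δ (ρ_m − ρ_c)/ρ_m.
h = 18 km × 0.51/3.34 = 2.75 km.

2.75 km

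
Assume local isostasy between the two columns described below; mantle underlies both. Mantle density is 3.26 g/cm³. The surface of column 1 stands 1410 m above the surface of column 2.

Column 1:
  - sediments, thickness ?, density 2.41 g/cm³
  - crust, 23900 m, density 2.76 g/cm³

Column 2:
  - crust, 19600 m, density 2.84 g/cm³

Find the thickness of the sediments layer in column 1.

Take the compensation level at the base of the deeper column (depth z_c below the surface of column 1) and equate Σ ρ_i t_i down to z_c; mantle fills any gap and the z_c terms cancel.
Column 1: x×2.41 + 23900×2.76 + (z_c − 23900 − x)×3.26
Column 2: 1410×0 + 19600×2.84 + (z_c − 1410 − 19600)×3.26
The z_c×3.26 term appears on both sides and cancels. Collect the known terms of each column as K = Σ(ρt)_known − 3.26 × (depth of known layers): K_1 = 65964 − 3.26×23900 = −11950; K_2 = 55664 − 3.26×(1410 + 19600) = −12828.6.
Balance: K_1 − x×(3.26 − 2.41) = K_2, so x = (K_1 − K_2)/(3.26 − 2.41) = 878.6/0.85 = 1030 m.

1030 m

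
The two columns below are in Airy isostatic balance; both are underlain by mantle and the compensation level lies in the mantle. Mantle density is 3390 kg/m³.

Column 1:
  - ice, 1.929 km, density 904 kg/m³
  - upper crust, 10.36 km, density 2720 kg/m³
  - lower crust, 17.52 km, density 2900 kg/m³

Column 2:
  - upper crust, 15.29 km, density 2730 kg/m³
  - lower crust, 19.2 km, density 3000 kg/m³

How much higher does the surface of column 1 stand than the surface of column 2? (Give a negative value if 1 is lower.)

0.809 km

For any compensation level in the mantle, the mantle terms cancel and isostasy reduces to e = (Σt_1 − Σt_2) − (Σ(ρt)_1 − Σ(ρt)_2) / ρ_m.
Σt_1 = 29.809 km; Σt_2 = 34.49 km; Σ(ρt)_1 = 80731.016; Σ(ρt)_2 = 99341.7 (in km·kg/m³).
e = (29.809 − 34.49) − (80731.016 − 99341.7) / 3390 = 0.809 km.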